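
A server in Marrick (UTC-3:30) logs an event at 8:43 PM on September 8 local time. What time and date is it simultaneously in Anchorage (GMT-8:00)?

In UTC: 8:43 PM + 3:30 = 12:13 AM on Sep 9.
Anchorage is UTC−8:00: 12:13 AM − 8:00 = 4:13 PM on Sep 8.

4:13 PM on September 8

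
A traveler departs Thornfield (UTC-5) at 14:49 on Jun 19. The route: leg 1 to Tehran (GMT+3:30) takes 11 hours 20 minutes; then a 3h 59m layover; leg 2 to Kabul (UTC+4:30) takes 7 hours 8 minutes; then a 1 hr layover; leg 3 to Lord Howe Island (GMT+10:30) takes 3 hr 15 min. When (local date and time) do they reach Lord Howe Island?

09:01 on Jun 21

Convert departure to UTC: 14:49 + 5:00 = 19:49 UTC on Jun 19.
Add 11 hours and 20 minutes leg 1 → 07:09 UTC (Jun 20).
Add 3 hours 59 minutes layover in Tehran → 11:08 UTC.
Add 7 hours and 8 minutes leg 2 → 18:16 UTC.
Add 1 hour layover in Kabul → 19:16 UTC.
Add 3 hours and 15 minutes leg 3 → 22:31 UTC.
Lord Howe Island is UTC+10:30, so local arrival = 22:31 + 10:30 = 09:01 on Jun 21.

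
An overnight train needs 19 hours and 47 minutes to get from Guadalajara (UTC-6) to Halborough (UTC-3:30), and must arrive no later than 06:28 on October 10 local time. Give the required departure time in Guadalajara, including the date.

Target arrival in UTC: 06:28 + 3:30 = 09:58 on Oct 10.
Subtract 19 hours 47 minutes → departure 14:11 UTC on Oct 9.
Guadalajara is UTC−6:00: 14:11 − 6:00 = 08:11 on Oct 9.

08:11 on Oct 9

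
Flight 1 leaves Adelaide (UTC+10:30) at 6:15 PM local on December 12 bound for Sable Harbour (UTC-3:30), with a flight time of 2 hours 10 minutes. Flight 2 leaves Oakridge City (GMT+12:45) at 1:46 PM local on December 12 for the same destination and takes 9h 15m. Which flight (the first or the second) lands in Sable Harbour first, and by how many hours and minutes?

the first, by 21 minutes

Flight 1 in UTC: 6:15 PM − 10:30 = 7:45 AM on Dec 12.
+2 hours and 10 minutes → arrive 9:55 AM UTC on Dec 12.
Flight 2 in UTC: 1:46 PM − 12:45 = 1:01 AM on Dec 12.
+9 hours 15 minutes → arrive 10:16 AM UTC on Dec 12.
Flight 1 lands earlier by 21 minutes.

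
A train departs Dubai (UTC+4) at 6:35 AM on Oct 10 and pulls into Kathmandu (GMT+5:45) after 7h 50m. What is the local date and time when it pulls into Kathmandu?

Convert departure to UTC: 6:35 AM − 4:00 = 2:35 AM UTC on Oct 10.
Add 7 hours and 50 minutes travel time → 10:25 AM UTC.
Kathmandu is UTC+5:45, so local arrival = 10:25 AM + 5:45 = 4:10 PM on Oct 10.

4:10 PM on Oct 10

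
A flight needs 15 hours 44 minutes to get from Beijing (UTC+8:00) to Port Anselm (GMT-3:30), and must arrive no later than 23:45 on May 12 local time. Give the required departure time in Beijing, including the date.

19:31 on May 12

Target arrival in UTC: 23:45 + 3:30 = 03:15 on May 13.
Subtract 15 hours and 44 minutes → departure 11:31 UTC on May 12.
Beijing is UTC+8:00: 11:31 + 8:00 = 19:31 on May 12.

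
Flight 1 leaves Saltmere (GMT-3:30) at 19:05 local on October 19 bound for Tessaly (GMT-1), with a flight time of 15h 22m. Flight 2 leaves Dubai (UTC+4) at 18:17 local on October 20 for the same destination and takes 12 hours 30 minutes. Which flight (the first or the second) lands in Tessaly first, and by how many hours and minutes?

the first, by 12 hours 50 minutes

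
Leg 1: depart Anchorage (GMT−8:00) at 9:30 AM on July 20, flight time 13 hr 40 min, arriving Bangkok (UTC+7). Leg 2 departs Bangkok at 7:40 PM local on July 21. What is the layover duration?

Convert departure to UTC: 9:30 AM + 8:00 = 5:30 PM UTC on Jul 20.
Add 13 hours and 40 minutes flight time → 7:10 AM UTC (Jul 21).
Bangkok is UTC+7:00, so local arrival = 7:10 AM + 7:00 = 2:10 PM on Jul 21.
Layover = 7:40 PM − 2:10 PM = 5 hours 30 minutes.

5 hours 30 minutes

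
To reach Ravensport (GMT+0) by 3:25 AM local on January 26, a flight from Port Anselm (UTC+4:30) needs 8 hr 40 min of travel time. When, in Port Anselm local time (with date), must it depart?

Target arrival is already UTC: 3:25 AM on Jan 26.
Subtract 8 hours 40 minutes → departure 6:45 PM UTC on Jan 25.
Port Anselm is UTC+4:30: 6:45 PM + 4:30 = 11:15 PM on Jan 25.

11:15 PM on January 25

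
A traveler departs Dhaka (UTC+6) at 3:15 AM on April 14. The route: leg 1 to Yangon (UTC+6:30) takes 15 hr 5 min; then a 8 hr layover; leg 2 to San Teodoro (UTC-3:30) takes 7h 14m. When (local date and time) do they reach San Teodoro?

Convert departure to UTC: 3:15 AM − 6:00 = 9:15 PM UTC on Apr 13.
Add 15 hours and 5 minutes leg 1 → 12:20 PM UTC (Apr 14).
Add 8 hours layover in Yangon → 8:20 PM UTC.
Add 7 hours 14 minutes leg 2 → 3:34 AM UTC (Apr 15).
San Teodoro is UTC−3:30, so local arrival = 3:34 AM − 3:30 = 12:04 AM on Apr 15.

12:04 AM on Apr 15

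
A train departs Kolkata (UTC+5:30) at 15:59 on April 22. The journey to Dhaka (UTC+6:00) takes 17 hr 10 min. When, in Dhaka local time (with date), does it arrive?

09:39 on April 23

Dhaka is 0:30 ahead of Kolkata.
After 17 hours and 10 minutes it is 09:09 (Apr 23) in Kolkata.
Shift by the zone difference: 09:09 + 0:30 = 09:39 on Apr 23 in Dhaka.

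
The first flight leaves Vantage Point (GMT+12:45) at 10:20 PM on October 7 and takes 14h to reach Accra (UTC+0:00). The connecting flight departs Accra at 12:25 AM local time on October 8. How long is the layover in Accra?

50 minutes

Convert departure to UTC: 10:20 PM − 12:45 = 9:35 AM UTC on Oct 7.
Add 14 hours flight time → 11:35 PM UTC.
Accra is UTC+0, so local arrival is the same: 11:35 PM on Oct 7.
Layover = 12:25 AM − 11:35 PM (+1 day) = 50 minutes.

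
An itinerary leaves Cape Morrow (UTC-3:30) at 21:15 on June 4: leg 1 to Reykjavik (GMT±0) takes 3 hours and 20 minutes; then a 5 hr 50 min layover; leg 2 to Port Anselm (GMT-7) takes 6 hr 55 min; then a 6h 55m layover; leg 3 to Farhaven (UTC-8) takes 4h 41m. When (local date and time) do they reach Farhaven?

20:26 on Jun 5

Convert departure to UTC: 21:15 + 3:30 = 00:45 UTC on Jun 5.
Add 3 hours and 20 minutes leg 1 → 04:05 UTC.
Add 5 hours 50 minutes layover in Reykjavik → 09:55 UTC.
Add 6 hours 55 minutes leg 2 → 16:50 UTC.
Add 6 hours and 55 minutes layover in Port Anselm → 23:45 UTC.
Add 4 hours 41 minutes leg 3 → 04:26 UTC (Jun 6).
Farhaven is UTC−8:00, so local arrival = 04:26 − 8:00 = 20:26 on Jun 5.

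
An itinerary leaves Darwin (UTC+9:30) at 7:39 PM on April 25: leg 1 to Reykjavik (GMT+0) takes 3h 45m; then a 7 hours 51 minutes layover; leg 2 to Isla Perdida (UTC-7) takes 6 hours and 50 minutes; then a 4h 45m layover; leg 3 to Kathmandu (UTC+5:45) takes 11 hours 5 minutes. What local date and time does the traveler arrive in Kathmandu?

2:10 AM on April 27

Convert departure to UTC: 7:39 PM − 9:30 = 10:09 AM UTC on Apr 25.
Add 3 hours 45 minutes leg 1 → 1:54 PM UTC.
Add 7 hours 51 minutes layover in Reykjavik → 9:45 PM UTC.
Add 6 hours and 50 minutes leg 2 → 4:35 AM UTC (Apr 26).
Add 4 hours 45 minutes layover in Isla Perdida → 9:20 AM UTC.
Add 11 hours 5 minutes leg 3 → 8:25 PM UTC.
Kathmandu is UTC+5:45, so local arrival = 8:25 PM + 5:45 = 2:10 AM on Apr 27.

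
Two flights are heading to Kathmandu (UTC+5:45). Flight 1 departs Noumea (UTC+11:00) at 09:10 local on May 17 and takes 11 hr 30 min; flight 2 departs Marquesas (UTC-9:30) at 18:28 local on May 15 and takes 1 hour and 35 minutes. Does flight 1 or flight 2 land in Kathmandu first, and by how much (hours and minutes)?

the second, by 28 hours 7 minutes

Flight 1 in UTC: 09:10 − 11:00 = 22:10 on May 16.
+11 hours 30 minutes → arrive 09:40 UTC on May 17.
Flight 2 in UTC: 18:28 + 9:30 = 03:58 on May 16.
+1 hour 35 minutes → arrive 05:33 UTC on May 16.
Flight 2 lands earlier by 28 hours 7 minutes.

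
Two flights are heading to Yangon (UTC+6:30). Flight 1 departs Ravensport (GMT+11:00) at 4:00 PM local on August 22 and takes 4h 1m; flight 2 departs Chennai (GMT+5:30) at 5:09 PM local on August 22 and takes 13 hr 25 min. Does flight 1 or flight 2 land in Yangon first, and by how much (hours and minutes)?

the first, by 16 hours 3 minutes

Flight 1 in UTC: 4:00 PM − 11:00 = 5:00 AM on Aug 22.
+4 hours and 1 minute → arrive 9:01 AM UTC on Aug 22.
Flight 2 in UTC: 5:09 PM − 5:30 = 11:39 AM on Aug 22.
+13 hours and 25 minutes → arrive 1:04 AM UTC on Aug 23.
Flight 1 lands earlier by 16 hours 3 minutes.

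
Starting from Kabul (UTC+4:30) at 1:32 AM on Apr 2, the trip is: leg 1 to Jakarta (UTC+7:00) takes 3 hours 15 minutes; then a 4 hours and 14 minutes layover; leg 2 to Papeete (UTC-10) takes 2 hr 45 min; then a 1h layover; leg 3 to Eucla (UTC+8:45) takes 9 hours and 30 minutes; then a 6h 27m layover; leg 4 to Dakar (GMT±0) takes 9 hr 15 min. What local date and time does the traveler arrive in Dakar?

Convert departure to UTC: 1:32 AM − 4:30 = 9:02 PM UTC on Apr 1.
Add 3 hours and 15 minutes leg 1 → 12:17 AM UTC (Apr 2).
Add 4 hours 14 minutes layover in Jakarta → 4:31 AM UTC.
Add 2 hours 45 minutes leg 2 → 7:16 AM UTC.
Add 1 hour layover in Papeete → 8:16 AM UTC.
Add 9 hours and 30 minutes leg 3 → 5:46 PM UTC.
Add 6 hours and 27 minutes layover in Eucla → 12:13 AM UTC (Apr 3).
Add 9 hours 15 minutes leg 4 → 9:28 AM UTC.
Dakar is UTC+0, so local arrival is the same: 9:28 AM on Apr 3.

9:28 AM on April 3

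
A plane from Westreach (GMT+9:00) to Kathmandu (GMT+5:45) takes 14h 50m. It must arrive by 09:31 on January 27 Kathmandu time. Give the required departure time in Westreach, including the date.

Target arrival in UTC: 09:31 − 5:45 = 03:46 on Jan 27.
Subtract 14 hours and 50 minutes → departure 12:56 UTC on Jan 26.
Westreach is UTC+9:00: 12:56 + 9:00 = 21:56 on Jan 26.

21:56 on Jan 26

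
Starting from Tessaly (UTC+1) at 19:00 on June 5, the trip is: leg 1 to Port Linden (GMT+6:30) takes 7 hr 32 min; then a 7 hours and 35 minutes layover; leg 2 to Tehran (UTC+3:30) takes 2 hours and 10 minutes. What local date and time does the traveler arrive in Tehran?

Convert departure to UTC: 19:00 − 1:00 = 18:00 UTC on Jun 5.
Add 7 hours 32 minutes leg 1 → 01:32 UTC (Jun 6).
Add 7 hours 35 minutes layover in Port Linden → 09:07 UTC.
Add 2 hours and 10 minutes leg 2 → 11:17 UTC.
Tehran is UTC+3:30, so local arrival = 11:17 + 3:30 = 14:47 on Jun 6.

14:47 on June 6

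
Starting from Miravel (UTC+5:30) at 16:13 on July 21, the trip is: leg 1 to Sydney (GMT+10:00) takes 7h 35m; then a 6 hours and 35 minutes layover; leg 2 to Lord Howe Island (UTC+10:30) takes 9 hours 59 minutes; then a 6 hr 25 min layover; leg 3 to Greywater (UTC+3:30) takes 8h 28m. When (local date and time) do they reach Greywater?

05:15 on Jul 23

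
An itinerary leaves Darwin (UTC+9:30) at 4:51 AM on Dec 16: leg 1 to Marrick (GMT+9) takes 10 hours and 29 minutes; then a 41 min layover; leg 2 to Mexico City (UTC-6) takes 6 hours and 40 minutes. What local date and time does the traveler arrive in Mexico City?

Convert departure to UTC: 4:51 AM − 9:30 = 7:21 PM UTC on Dec 15.
Add 10 hours and 29 minutes leg 1 → 5:50 AM UTC (Dec 16).
Add 41 minutes layover in Marrick → 6:31 AM UTC.
Add 6 hours 40 minutes leg 2 → 1:11 PM UTC.
Mexico City is UTC−6:00, so local arrival = 1:11 PM − 6:00 = 7:11 AM on Dec 16.

7:11 AM on Dec 16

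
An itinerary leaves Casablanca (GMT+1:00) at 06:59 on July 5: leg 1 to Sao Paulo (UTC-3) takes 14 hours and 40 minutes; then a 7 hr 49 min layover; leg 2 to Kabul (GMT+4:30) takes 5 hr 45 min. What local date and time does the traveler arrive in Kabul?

Convert departure to UTC: 06:59 − 1:00 = 05:59 UTC on Jul 5.
Add 14 hours 40 minutes leg 1 → 20:39 UTC.
Add 7 hours 49 minutes layover in Sao Paulo → 04:28 UTC (Jul 6).
Add 5 hours 45 minutes leg 2 → 10:13 UTC.
Kabul is UTC+4:30, so local arrival = 10:13 + 4:30 = 14:43 on Jul 6.

14:43 on July 6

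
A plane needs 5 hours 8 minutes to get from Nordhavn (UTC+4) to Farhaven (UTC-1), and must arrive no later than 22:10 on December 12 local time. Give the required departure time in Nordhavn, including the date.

Target arrival in UTC: 22:10 + 1:00 = 23:10 on Dec 12.
Subtract 5 hours 8 minutes → departure 18:02 UTC on Dec 12.
Nordhavn is UTC+4:00: 18:02 + 4:00 = 22:02 on Dec 12.

22:02 on December 12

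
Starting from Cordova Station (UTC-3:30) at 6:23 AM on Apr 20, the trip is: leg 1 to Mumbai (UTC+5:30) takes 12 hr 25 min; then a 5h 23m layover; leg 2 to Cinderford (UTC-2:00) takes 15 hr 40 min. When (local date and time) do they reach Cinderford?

Convert departure to UTC: 6:23 AM + 3:30 = 9:53 AM UTC on Apr 20.
Add 12 hours 25 minutes leg 1 → 10:18 PM UTC.
Add 5 hours 23 minutes layover in Mumbai → 3:41 AM UTC (Apr 21).
Add 15 hours 40 minutes leg 2 → 7:21 PM UTC.
Cinderford is UTC−2:00, so local arrival = 7:21 PM − 2:00 = 5:21 PM on Apr 21.

5:21 PM on April 21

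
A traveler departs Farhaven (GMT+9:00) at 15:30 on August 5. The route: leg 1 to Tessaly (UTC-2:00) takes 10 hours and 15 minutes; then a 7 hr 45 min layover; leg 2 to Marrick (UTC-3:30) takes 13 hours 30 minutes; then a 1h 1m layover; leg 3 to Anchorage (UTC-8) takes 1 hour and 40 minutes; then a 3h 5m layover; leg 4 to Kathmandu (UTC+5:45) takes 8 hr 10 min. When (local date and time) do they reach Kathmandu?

09:41 on August 7

Convert departure to UTC: 15:30 − 9:00 = 06:30 UTC on Aug 5.
Add 10 hours 15 minutes leg 1 → 16:45 UTC.
Add 7 hours 45 minutes layover in Tessaly → 00:30 UTC (Aug 6).
Add 13 hours and 30 minutes leg 2 → 14:00 UTC.
Add 1 hour 1 minute layover in Marrick → 15:01 UTC.
Add 1 hour 40 minutes leg 3 → 16:41 UTC.
Add 3 hours and 5 minutes layover in Anchorage → 19:46 UTC.
Add 8 hours 10 minutes leg 4 → 03:56 UTC (Aug 7).
Kathmandu is UTC+5:45, so local arrival = 03:56 + 5:45 = 09:41 on Aug 7.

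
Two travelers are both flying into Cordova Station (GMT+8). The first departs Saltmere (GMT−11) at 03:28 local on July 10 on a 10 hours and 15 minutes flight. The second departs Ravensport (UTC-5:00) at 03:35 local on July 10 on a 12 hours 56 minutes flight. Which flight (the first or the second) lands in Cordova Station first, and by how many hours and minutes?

the second, by 3 hours 12 minutes

Flight 1 in UTC: 03:28 + 11:00 = 14:28 on Jul 10.
+10 hours and 15 minutes → arrive 00:43 UTC on Jul 11.
Flight 2 in UTC: 03:35 + 5:00 = 08:35 on Jul 10.
+12 hours and 56 minutes → arrive 21:31 UTC on Jul 10.
Flight 2 lands earlier by 3 hours 12 minutes.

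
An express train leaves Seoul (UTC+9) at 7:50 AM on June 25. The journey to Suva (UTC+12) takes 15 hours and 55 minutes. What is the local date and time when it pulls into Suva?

Convert departure to UTC: 7:50 AM − 9:00 = 10:50 PM UTC on Jun 24.
Add 15 hours and 55 minutes travel time → 2:45 PM UTC (Jun 25).
Suva is UTC+12:00, so local arrival = 2:45 PM + 12:00 = 2:45 AM on Jun 26.

2:45 AM on June 26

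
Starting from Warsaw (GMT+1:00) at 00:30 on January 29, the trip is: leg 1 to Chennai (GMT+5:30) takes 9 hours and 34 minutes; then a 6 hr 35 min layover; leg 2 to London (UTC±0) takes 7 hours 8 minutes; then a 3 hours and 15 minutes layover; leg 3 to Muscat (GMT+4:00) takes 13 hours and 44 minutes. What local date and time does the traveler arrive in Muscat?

Convert departure to UTC: 00:30 − 1:00 = 23:30 UTC on Jan 28.
Add 9 hours and 34 minutes leg 1 → 09:04 UTC (Jan 29).
Add 6 hours and 35 minutes layover in Chennai → 15:39 UTC.
Add 7 hours 8 minutes leg 2 → 22:47 UTC.
Add 3 hours and 15 minutes layover in London → 02:02 UTC (Jan 30).
Add 13 hours and 44 minutes leg 3 → 15:46 UTC.
Muscat is UTC+4:00, so local arrival = 15:46 + 4:00 = 19:46 on Jan 30.

19:46 on January 30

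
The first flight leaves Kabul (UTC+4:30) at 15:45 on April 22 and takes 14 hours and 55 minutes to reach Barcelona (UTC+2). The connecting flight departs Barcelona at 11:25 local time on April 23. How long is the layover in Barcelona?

7 hours 15 minutes

Convert departure to UTC: 15:45 − 4:30 = 11:15 UTC on Apr 22.
Add 14 hours and 55 minutes flight time → 02:10 UTC (Apr 23).
Barcelona is UTC+2:00, so local arrival = 02:10 + 2:00 = 04:10 on Apr 23.
Layover = 11:25 − 04:10 = 7 hours 15 minutes.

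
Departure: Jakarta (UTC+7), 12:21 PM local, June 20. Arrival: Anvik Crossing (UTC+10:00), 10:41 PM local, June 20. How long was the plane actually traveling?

7 hours 20 minutes

Anvik Crossing is 3:00 ahead of Jakarta.
Clock-face elapsed time (ignoring zones) is 10 hours 20 minutes.
Actual elapsed = 10 hours 20 minutes − 3:00 = 7 hours 20 minutes.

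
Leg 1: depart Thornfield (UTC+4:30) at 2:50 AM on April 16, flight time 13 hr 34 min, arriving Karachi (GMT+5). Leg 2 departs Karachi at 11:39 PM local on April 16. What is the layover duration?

Convert departure to UTC: 2:50 AM − 4:30 = 10:20 PM UTC on Apr 15.
Add 13 hours 34 minutes flight time → 11:54 AM UTC (Apr 16).
Karachi is UTC+5:00, so local arrival = 11:54 AM + 5:00 = 4:54 PM on Apr 16.
Layover = 11:39 PM − 4:54 PM = 6 hours 45 minutes.

6 hours 45 minutes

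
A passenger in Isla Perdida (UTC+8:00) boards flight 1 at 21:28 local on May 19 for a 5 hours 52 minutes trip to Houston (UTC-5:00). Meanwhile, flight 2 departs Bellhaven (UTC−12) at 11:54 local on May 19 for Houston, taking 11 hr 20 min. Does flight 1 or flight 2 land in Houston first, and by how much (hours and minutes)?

Flight 1 in UTC: 21:28 − 8:00 = 13:28 on May 19.
+5 hours 52 minutes → arrive 19:20 UTC on May 19.
Flight 2 in UTC: 11:54 + 12:00 = 23:54 on May 19.
+11 hours and 20 minutes → arrive 11:14 UTC on May 20.
Flight 1 lands earlier by 15 hours 54 minutes.

the first, by 15 hours 54 minutes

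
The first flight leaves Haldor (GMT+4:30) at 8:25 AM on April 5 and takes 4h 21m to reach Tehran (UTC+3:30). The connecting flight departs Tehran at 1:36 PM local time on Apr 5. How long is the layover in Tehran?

Convert departure to UTC: 8:25 AM − 4:30 = 3:55 AM UTC on Apr 5.
Add 4 hours 21 minutes flight time → 8:16 AM UTC.
Tehran is UTC+3:30, so local arrival = 8:16 AM + 3:30 = 11:46 AM on Apr 5.
Layover = 1:36 PM − 11:46 AM = 1 hour 50 minutes.

1 hour 50 minutes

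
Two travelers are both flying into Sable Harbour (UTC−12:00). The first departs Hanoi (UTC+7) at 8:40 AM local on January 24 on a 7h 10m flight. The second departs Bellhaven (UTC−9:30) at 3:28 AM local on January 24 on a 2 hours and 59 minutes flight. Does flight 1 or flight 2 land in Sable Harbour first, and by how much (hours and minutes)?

the first, by 7 hours 7 minutes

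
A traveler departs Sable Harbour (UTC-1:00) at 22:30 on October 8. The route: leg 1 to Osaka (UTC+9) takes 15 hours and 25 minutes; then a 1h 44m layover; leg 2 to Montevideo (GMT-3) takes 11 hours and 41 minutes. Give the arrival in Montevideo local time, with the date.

01:20 on Oct 10

Convert departure to UTC: 22:30 + 1:00 = 23:30 UTC on Oct 8.
Add 15 hours 25 minutes leg 1 → 14:55 UTC (Oct 9).
Add 1 hour 44 minutes layover in Osaka → 16:39 UTC.
Add 11 hours 41 minutes leg 2 → 04:20 UTC (Oct 10).
Montevideo is UTC−3:00, so local arrival = 04:20 − 3:00 = 01:20 on Oct 10.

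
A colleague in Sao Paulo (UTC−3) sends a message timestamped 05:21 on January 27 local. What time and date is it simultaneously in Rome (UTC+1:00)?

In UTC: 05:21 + 3:00 = 08:21 on Jan 27.
Rome is UTC+1:00: 08:21 + 1:00 = 09:21 on Jan 27.

09:21 on January 27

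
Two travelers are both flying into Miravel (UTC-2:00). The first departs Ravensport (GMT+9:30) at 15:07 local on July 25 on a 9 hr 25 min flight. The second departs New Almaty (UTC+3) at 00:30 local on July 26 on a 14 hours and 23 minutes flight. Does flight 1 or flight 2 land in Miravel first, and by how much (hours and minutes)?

the first, by 20 hours 51 minutes

Flight 1 in UTC: 15:07 − 9:30 = 05:37 on Jul 25.
+9 hours and 25 minutes → arrive 15:02 UTC on Jul 25.
Flight 2 in UTC: 00:30 − 3:00 = 21:30 on Jul 25.
+14 hours 23 minutes → arrive 11:53 UTC on Jul 26.
Flight 1 lands earlier by 20 hours 51 minutes.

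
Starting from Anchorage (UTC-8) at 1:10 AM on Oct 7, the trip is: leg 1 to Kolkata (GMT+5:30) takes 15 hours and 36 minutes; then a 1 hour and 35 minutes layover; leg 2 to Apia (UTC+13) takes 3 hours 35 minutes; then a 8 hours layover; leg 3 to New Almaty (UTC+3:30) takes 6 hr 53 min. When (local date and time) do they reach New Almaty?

Convert departure to UTC: 1:10 AM + 8:00 = 9:10 AM UTC on Oct 7.
Add 15 hours and 36 minutes leg 1 → 12:46 AM UTC (Oct 8).
Add 1 hour 35 minutes layover in Kolkata → 2:21 AM UTC.
Add 3 hours 35 minutes leg 2 → 5:56 AM UTC.
Add 8 hours layover in Apia → 1:56 PM UTC.
Add 6 hours and 53 minutes leg 3 → 8:49 PM UTC.
New Almaty is UTC+3:30, so local arrival = 8:49 PM + 3:30 = 12:19 AM on Oct 9.

12:19 AM on October 9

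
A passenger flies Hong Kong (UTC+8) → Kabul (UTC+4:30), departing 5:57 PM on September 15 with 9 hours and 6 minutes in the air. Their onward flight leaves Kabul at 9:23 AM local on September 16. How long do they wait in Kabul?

9 hours 50 minutes

Convert departure to UTC: 5:57 PM − 8:00 = 9:57 AM UTC on Sep 15.
Add 9 hours and 6 minutes flight time → 7:03 PM UTC.
Kabul is UTC+4:30, so local arrival = 7:03 PM + 4:30 = 11:33 PM on Sep 15.
Layover = 9:23 AM − 11:33 PM (+1 day) = 9 hours 50 minutes.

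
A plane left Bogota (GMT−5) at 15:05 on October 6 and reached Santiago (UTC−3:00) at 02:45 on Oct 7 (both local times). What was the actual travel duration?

9 hours 40 minutes

Santiago is 2:00 ahead of Bogota.
Clock-face elapsed time (ignoring zones) is 11 hours 40 minutes.
Actual elapsed = 11 hours 40 minutes − 2:00 = 9 hours 40 minutes.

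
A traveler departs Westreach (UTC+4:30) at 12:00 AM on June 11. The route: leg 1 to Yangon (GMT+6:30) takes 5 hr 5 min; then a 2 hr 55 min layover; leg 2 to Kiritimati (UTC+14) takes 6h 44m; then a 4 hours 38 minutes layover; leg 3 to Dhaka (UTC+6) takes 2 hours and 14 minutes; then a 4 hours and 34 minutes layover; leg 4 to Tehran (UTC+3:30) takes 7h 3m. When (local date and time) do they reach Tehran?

8:13 AM on June 12

Convert departure to UTC: 12:00 AM − 4:30 = 7:30 PM UTC on Jun 10.
Add 5 hours 5 minutes leg 1 → 12:35 AM UTC (Jun 11).
Add 2 hours 55 minutes layover in Yangon → 3:30 AM UTC.
Add 6 hours 44 minutes leg 2 → 10:14 AM UTC.
Add 4 hours and 38 minutes layover in Kiritimati → 2:52 PM UTC.
Add 2 hours and 14 minutes leg 3 → 5:06 PM UTC.
Add 4 hours and 34 minutes layover in Dhaka → 9:40 PM UTC.
Add 7 hours 3 minutes leg 4 → 4:43 AM UTC (Jun 12).
Tehran is UTC+3:30, so local arrival = 4:43 AM + 3:30 = 8:13 AM on Jun 12.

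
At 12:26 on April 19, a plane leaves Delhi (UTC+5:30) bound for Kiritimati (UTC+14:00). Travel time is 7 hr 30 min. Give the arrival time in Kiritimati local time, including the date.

04:26 on Apr 20

Kiritimati is 8:30 ahead of Delhi.
After 7 hours 30 minutes it is 19:56 in Delhi.
Shift by the zone difference: 19:56 + 8:30 = 04:26 on Apr 20 in Kiritimati.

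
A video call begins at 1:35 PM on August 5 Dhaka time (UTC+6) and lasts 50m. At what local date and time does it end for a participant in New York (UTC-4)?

4:25 AM on Aug 5

Convert start to UTC: 1:35 PM − 6:00 = 7:35 AM UTC on Aug 5.
Add 50 minutes duration → 8:25 AM UTC.
New York is UTC−4:00, so local end time = 8:25 AM − 4:00 = 4:25 AM on Aug 5.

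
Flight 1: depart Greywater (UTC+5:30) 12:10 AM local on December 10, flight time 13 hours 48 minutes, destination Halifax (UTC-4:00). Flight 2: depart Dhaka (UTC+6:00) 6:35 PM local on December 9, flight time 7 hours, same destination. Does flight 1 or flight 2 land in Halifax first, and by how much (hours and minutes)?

the second, by 12 hours 53 minutes

Flight 1 in UTC: 12:10 AM − 5:30 = 6:40 PM on Dec 9.
+13 hours 48 minutes → arrive 8:28 AM UTC on Dec 10.
Flight 2 in UTC: 6:35 PM − 6:00 = 12:35 PM on Dec 9.
+7 hours → arrive 7:35 PM UTC on Dec 9.
Flight 2 lands earlier by 12 hours 53 minutes.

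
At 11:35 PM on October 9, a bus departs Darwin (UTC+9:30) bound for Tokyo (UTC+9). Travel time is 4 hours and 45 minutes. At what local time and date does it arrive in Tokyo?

Convert departure to UTC: 11:35 PM − 9:30 = 2:05 PM UTC on Oct 9.
Add 4 hours 45 minutes travel time → 6:50 PM UTC.
Tokyo is UTC+9:00, so local arrival = 6:50 PM + 9:00 = 3:50 AM on Oct 10.

3:50 AM on October 10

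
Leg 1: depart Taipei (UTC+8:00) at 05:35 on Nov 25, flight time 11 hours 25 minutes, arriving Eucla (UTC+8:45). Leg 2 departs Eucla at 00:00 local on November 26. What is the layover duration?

Convert departure to UTC: 05:35 − 8:00 = 21:35 UTC on Nov 24.
Add 11 hours and 25 minutes flight time → 09:00 UTC (Nov 25).
Eucla is UTC+8:45, so local arrival = 09:00 + 8:45 = 17:45 on Nov 25.
Layover = 00:00 − 17:45 (+1 day) = 6 hours 15 minutes.

6 hours 15 minutes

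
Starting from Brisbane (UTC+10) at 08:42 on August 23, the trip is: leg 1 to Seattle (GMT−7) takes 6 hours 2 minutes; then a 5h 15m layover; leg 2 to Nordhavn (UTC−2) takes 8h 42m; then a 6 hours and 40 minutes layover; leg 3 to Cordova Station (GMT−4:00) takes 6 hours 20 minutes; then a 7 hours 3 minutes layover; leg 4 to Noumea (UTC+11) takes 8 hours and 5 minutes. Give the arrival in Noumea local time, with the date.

09:49 on August 25

Convert departure to UTC: 08:42 − 10:00 = 22:42 UTC on Aug 22.
Add 6 hours and 2 minutes leg 1 → 04:44 UTC (Aug 23).
Add 5 hours and 15 minutes layover in Seattle → 09:59 UTC.
Add 8 hours 42 minutes leg 2 → 18:41 UTC.
Add 6 hours 40 minutes layover in Nordhavn → 01:21 UTC (Aug 24).
Add 6 hours 20 minutes leg 3 → 07:41 UTC.
Add 7 hours 3 minutes layover in Cordova Station → 14:44 UTC.
Add 8 hours and 5 minutes leg 4 → 22:49 UTC.
Noumea is UTC+11:00, so local arrival = 22:49 + 11:00 = 09:49 on Aug 25.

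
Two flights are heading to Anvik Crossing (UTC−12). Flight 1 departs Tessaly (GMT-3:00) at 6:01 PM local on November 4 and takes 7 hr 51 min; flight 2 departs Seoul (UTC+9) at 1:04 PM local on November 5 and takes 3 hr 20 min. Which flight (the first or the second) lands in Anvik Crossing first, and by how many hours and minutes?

the first, by 2 hours 32 minutes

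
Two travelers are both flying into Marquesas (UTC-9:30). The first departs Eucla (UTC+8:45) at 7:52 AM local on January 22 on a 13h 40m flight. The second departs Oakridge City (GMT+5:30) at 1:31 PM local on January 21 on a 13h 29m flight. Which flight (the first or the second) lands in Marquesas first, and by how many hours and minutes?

Flight 1 in UTC: 7:52 AM − 8:45 = 11:07 PM on Jan 21.
+13 hours 40 minutes → arrive 12:47 PM UTC on Jan 22.
Flight 2 in UTC: 1:31 PM − 5:30 = 8:01 AM on Jan 21.
+13 hours and 29 minutes → arrive 9:30 PM UTC on Jan 21.
Flight 2 lands earlier by 15 hours 17 minutes.

the second, by 15 hours 17 minutes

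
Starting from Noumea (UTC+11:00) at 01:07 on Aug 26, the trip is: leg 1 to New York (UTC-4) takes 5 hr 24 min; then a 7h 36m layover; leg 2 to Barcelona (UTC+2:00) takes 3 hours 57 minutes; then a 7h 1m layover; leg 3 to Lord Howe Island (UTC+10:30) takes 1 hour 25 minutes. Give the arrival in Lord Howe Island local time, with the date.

02:00 on Aug 27

Convert departure to UTC: 01:07 − 11:00 = 14:07 UTC on Aug 25.
Add 5 hours and 24 minutes leg 1 → 19:31 UTC.
Add 7 hours and 36 minutes layover in New York → 03:07 UTC (Aug 26).
Add 3 hours 57 minutes leg 2 → 07:04 UTC.
Add 7 hours and 1 minute layover in Barcelona → 14:05 UTC.
Add 1 hour 25 minutes leg 3 → 15:30 UTC.
Lord Howe Island is UTC+10:30, so local arrival = 15:30 + 10:30 = 02:00 on Aug 27.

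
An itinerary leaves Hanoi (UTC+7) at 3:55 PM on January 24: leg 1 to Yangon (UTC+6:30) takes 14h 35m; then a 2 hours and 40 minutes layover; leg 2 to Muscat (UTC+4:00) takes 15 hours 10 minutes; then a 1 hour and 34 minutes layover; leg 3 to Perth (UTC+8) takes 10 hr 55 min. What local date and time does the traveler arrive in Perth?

1:49 PM on January 26

Convert departure to UTC: 3:55 PM − 7:00 = 8:55 AM UTC on Jan 24.
Add 14 hours 35 minutes leg 1 → 11:30 PM UTC.
Add 2 hours and 40 minutes layover in Yangon → 2:10 AM UTC (Jan 25).
Add 15 hours 10 minutes leg 2 → 5:20 PM UTC.
Add 1 hour 34 minutes layover in Muscat → 6:54 PM UTC.
Add 10 hours and 55 minutes leg 3 → 5:49 AM UTC (Jan 26).
Perth is UTC+8:00, so local arrival = 5:49 AM + 8:00 = 1:49 PM on Jan 26.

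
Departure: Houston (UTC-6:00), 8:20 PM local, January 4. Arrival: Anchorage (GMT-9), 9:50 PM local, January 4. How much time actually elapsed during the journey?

Anchorage is 3:00 behind Houston.
Clock-face elapsed time (ignoring zones) is 1 hour 30 minutes.
Actual elapsed = 1 hour 30 minutes + 3:00 = 4 hours 30 minutes.

4 hours 30 minutes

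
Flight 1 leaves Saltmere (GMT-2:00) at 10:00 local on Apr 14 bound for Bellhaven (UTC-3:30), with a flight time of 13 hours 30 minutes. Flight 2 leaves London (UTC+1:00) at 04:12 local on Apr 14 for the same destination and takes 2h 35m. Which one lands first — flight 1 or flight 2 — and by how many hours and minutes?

Flight 1 in UTC: 10:00 + 2:00 = 12:00 on Apr 14.
+13 hours 30 minutes → arrive 01:30 UTC on Apr 15.
Flight 2 in UTC: 04:12 − 1:00 = 03:12 on Apr 14.
+2 hours 35 minutes → arrive 05:47 UTC on Apr 14.
Flight 2 lands earlier by 19 hours 43 minutes.

the second, by 19 hours 43 minutes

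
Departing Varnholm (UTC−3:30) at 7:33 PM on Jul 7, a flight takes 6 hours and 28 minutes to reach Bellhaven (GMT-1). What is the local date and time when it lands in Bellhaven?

Convert departure to UTC: 7:33 PM + 3:30 = 11:03 PM UTC on Jul 7.
Add 6 hours and 28 minutes travel time → 5:31 AM UTC (Jul 8).
Bellhaven is UTC−1:00, so local arrival = 5:31 AM − 1:00 = 4:31 AM on Jul 8.

4:31 AM on July 8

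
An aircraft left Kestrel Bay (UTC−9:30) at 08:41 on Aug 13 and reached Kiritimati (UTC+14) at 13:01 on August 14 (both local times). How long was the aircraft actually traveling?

Kiritimati is 23:30 ahead of Kestrel Bay.
Clock-face elapsed time (ignoring zones) is 28 hours 20 minutes.
Actual elapsed = 28 hours 20 minutes − 23:30 = 4 hours 50 minutes.

4 hours 50 minutes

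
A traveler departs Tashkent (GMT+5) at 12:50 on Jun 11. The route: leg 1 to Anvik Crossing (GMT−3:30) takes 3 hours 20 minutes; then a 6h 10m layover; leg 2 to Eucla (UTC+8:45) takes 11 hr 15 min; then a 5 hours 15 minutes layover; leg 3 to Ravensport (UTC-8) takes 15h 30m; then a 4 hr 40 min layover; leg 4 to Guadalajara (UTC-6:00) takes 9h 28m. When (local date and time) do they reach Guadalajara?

09:28 on June 13

Convert departure to UTC: 12:50 − 5:00 = 07:50 UTC on Jun 11.
Add 3 hours 20 minutes leg 1 → 11:10 UTC.
Add 6 hours and 10 minutes layover in Anvik Crossing → 17:20 UTC.
Add 11 hours 15 minutes leg 2 → 04:35 UTC (Jun 12).
Add 5 hours 15 minutes layover in Eucla → 09:50 UTC.
Add 15 hours 30 minutes leg 3 → 01:20 UTC (Jun 13).
Add 4 hours 40 minutes layover in Ravensport → 06:00 UTC.
Add 9 hours and 28 minutes leg 4 → 15:28 UTC.
Guadalajara is UTC−6:00, so local arrival = 15:28 − 6:00 = 09:28 on Jun 13.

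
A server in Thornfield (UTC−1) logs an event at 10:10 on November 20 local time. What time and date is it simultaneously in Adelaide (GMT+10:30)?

21:40 on Nov 20

Adelaide is 11:30 ahead of Thornfield.
Shift by the zone difference: 10:10 + 11:30 = 21:40 on Nov 20 in Adelaide.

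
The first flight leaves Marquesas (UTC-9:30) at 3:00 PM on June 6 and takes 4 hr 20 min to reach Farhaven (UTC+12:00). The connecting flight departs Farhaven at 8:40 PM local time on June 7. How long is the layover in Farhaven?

3 hours 50 minutes

Convert departure to UTC: 3:00 PM + 9:30 = 12:30 AM UTC on Jun 7.
Add 4 hours 20 minutes flight time → 4:50 AM UTC.
Farhaven is UTC+12:00, so local arrival = 4:50 AM + 12:00 = 4:50 PM on Jun 7.
Layover = 8:40 PM − 4:50 PM = 3 hours 50 minutes.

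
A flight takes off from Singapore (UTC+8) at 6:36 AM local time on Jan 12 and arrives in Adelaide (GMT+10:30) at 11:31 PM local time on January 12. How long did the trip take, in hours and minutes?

Departure in UTC: 6:36 AM − 8:00 = 10:36 PM on Jan 11.
Arrival in UTC: 11:31 PM − 10:30 = 1:01 PM on Jan 12.
Elapsed = 1:01 PM − 10:36 PM (+1 day) = 14 hours 25 minutes.

14 hours 25 minutes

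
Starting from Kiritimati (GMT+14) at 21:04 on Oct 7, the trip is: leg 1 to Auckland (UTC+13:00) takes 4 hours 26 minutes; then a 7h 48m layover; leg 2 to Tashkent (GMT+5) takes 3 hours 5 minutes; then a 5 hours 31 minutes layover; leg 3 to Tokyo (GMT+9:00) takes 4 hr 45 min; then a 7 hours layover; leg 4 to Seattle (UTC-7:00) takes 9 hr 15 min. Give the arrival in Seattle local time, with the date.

17:54 on October 8

Convert departure to UTC: 21:04 − 14:00 = 07:04 UTC on Oct 7.
Add 4 hours and 26 minutes leg 1 → 11:30 UTC.
Add 7 hours 48 minutes layover in Auckland → 19:18 UTC.
Add 3 hours 5 minutes leg 2 → 22:23 UTC.
Add 5 hours and 31 minutes layover in Tashkent → 03:54 UTC (Oct 8).
Add 4 hours and 45 minutes leg 3 → 08:39 UTC.
Add 7 hours layover in Tokyo → 15:39 UTC.
Add 9 hours 15 minutes leg 4 → 00:54 UTC (Oct 9).
Seattle is UTC−7:00, so local arrival = 00:54 − 7:00 = 17:54 on Oct 8.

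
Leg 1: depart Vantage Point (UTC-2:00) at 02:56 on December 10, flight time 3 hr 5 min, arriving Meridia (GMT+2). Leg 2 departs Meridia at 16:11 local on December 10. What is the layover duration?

6 hours 10 minutes

Convert departure to UTC: 02:56 + 2:00 = 04:56 UTC on Dec 10.
Add 3 hours and 5 minutes flight time → 08:01 UTC.
Meridia is UTC+2:00, so local arrival = 08:01 + 2:00 = 10:01 on Dec 10.
Layover = 16:11 − 10:01 = 6 hours 10 minutes.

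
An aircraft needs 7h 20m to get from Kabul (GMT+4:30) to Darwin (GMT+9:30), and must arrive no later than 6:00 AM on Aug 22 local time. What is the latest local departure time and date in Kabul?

5:40 PM on August 21

Target arrival in UTC: 6:00 AM − 9:30 = 8:30 PM on Aug 21.
Subtract 7 hours and 20 minutes → departure 1:10 PM UTC on Aug 21.
Kabul is UTC+4:30: 1:10 PM + 4:30 = 5:40 PM on Aug 21.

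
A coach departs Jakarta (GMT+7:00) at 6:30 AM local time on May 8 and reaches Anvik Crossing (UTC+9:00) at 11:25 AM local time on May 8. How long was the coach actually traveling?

2 hours 55 minutes

Departure in UTC: 6:30 AM − 7:00 = 11:30 PM on May 7.
Arrival in UTC: 11:25 AM − 9:00 = 2:25 AM on May 8.
Elapsed = 2:25 AM − 11:30 PM (+1 day) = 2 hours 55 minutes.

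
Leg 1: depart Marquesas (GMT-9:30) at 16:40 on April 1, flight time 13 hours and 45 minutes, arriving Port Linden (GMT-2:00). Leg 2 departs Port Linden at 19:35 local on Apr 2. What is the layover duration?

Convert departure to UTC: 16:40 + 9:30 = 02:10 UTC on Apr 2.
Add 13 hours and 45 minutes flight time → 15:55 UTC.
Port Linden is UTC−2:00, so local arrival = 15:55 − 2:00 = 13:55 on Apr 2.
Layover = 19:35 − 13:55 = 5 hours 40 minutes.

5 hours 40 minutes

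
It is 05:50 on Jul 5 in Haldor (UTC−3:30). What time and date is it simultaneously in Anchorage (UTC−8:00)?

01:20 on July 5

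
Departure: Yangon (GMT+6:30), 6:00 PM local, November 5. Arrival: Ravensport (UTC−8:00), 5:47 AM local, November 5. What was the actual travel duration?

2 hours 17 minutes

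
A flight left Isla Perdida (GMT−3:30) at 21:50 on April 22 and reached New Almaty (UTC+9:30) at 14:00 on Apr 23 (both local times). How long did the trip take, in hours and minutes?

3 hours 10 minutes

Departure in UTC: 21:50 + 3:30 = 01:20 on Apr 23.
Arrival in UTC: 14:00 − 9:30 = 04:30 on Apr 23.
Elapsed = 04:30 − 01:20 = 3 hours 10 minutes.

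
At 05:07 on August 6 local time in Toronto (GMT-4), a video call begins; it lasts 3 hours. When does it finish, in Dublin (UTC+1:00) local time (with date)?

13:07 on Aug 6

Convert start to UTC: 05:07 + 4:00 = 09:07 UTC on Aug 6.
Add 3 hours duration → 12:07 UTC.
Dublin is UTC+1:00, so local end time = 12:07 + 1:00 = 13:07 on Aug 6.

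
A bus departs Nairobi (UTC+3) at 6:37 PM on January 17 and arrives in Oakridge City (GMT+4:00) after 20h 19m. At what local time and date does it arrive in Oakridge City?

Convert departure to UTC: 6:37 PM − 3:00 = 3:37 PM UTC on Jan 17.
Add 20 hours and 19 minutes travel time → 11:56 AM UTC (Jan 18).
Oakridge City is UTC+4:00, so local arrival = 11:56 AM + 4:00 = 3:56 PM on Jan 18.

3:56 PM on January 18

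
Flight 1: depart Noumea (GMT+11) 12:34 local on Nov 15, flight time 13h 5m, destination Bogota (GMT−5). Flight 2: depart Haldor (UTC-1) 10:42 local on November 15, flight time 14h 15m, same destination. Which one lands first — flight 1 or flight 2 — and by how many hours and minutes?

the first, by 11 hours 18 minutes

Flight 1 in UTC: 12:34 − 11:00 = 01:34 on Nov 15.
+13 hours 5 minutes → arrive 14:39 UTC on Nov 15.
Flight 2 in UTC: 10:42 + 1:00 = 11:42 on Nov 15.
+14 hours and 15 minutes → arrive 01:57 UTC on Nov 16.
Flight 1 lands earlier by 11 hours 18 minutes.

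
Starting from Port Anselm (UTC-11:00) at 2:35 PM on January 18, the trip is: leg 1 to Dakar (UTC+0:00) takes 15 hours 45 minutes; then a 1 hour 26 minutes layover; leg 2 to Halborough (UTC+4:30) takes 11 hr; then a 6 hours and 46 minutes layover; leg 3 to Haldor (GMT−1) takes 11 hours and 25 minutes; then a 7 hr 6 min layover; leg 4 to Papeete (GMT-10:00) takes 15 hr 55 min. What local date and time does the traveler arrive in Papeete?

Convert departure to UTC: 2:35 PM + 11:00 = 1:35 AM UTC on Jan 19.
Add 15 hours and 45 minutes leg 1 → 5:20 PM UTC.
Add 1 hour and 26 minutes layover in Dakar → 6:46 PM UTC.
Add 11 hours leg 2 → 5:46 AM UTC (Jan 20).
Add 6 hours 46 minutes layover in Halborough → 12:32 PM UTC.
Add 11 hours 25 minutes leg 3 → 11:57 PM UTC.
Add 7 hours 6 minutes layover in Haldor → 7:03 AM UTC (Jan 21).
Add 15 hours 55 minutes leg 4 → 10:58 PM UTC.
Papeete is UTC−10:00, so local arrival = 10:58 PM − 10:00 = 12:58 PM on Jan 21.

12:58 PM on January 21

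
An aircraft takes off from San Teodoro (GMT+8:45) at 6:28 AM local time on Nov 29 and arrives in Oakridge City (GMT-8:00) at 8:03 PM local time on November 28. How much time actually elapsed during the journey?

6 hours 20 minutes

Departure in UTC: 6:28 AM − 8:45 = 9:43 PM on Nov 28.
Arrival in UTC: 8:03 PM + 8:00 = 4:03 AM on Nov 29.
Elapsed = 4:03 AM − 9:43 PM (+1 day) = 6 hours 20 minutes.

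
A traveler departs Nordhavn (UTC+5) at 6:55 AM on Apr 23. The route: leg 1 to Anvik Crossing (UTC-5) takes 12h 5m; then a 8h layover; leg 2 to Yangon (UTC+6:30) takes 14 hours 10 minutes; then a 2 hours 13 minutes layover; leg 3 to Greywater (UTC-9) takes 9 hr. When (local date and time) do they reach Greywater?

2:23 PM on Apr 24

Convert departure to UTC: 6:55 AM − 5:00 = 1:55 AM UTC on Apr 23.
Add 12 hours 5 minutes leg 1 → 2:00 PM UTC.
Add 8 hours layover in Anvik Crossing → 10:00 PM UTC.
Add 14 hours 10 minutes leg 2 → 12:10 PM UTC (Apr 24).
Add 2 hours and 13 minutes layover in Yangon → 2:23 PM UTC.
Add 9 hours leg 3 → 11:23 PM UTC.
Greywater is UTC−9:00, so local arrival = 11:23 PM − 9:00 = 2:23 PM on Apr 24.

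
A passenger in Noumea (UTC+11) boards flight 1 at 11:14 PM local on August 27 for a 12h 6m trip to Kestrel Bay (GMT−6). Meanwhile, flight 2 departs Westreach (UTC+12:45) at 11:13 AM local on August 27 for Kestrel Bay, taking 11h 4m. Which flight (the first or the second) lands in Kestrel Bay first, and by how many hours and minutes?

Flight 1 in UTC: 11:14 PM − 11:00 = 12:14 PM on Aug 27.
+12 hours and 6 minutes → arrive 12:20 AM UTC on Aug 28.
Flight 2 in UTC: 11:13 AM − 12:45 = 10:28 PM on Aug 26.
+11 hours and 4 minutes → arrive 9:32 AM UTC on Aug 27.
Flight 2 lands earlier by 14 hours 48 minutes.

the second, by 14 hours 48 minutes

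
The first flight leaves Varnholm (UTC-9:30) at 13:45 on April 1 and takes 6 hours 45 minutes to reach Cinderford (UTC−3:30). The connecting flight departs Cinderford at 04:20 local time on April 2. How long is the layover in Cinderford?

Convert departure to UTC: 13:45 + 9:30 = 23:15 UTC on Apr 1.
Add 6 hours 45 minutes flight time → 06:00 UTC (Apr 2).
Cinderford is UTC−3:30, so local arrival = 06:00 − 3:30 = 02:30 on Apr 2.
Layover = 04:20 − 02:30 = 1 hour 50 minutes.

1 hour 50 minutes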